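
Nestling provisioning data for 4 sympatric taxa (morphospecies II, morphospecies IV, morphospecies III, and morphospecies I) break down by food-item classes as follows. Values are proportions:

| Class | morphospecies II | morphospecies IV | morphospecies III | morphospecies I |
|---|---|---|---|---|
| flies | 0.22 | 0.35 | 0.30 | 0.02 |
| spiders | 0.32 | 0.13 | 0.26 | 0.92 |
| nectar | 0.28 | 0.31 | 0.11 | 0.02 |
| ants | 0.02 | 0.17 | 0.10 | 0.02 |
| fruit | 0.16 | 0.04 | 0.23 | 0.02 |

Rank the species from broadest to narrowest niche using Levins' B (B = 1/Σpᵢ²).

Σp_IIᵢ² = 0.22² + 0.32² + 0.28² + 0.02² + 0.16² = 0.0484 + 0.1024 + 0.0784 + 0.0004 + 0.0256 = 0.2552
B_II = 1 / 0.2552 = 3.9185
Σp_IVᵢ² = 0.35² + 0.13² + 0.31² + 0.17² + 0.04² = 0.1225 + 0.0169 + 0.0961 + 0.0289 + 0.0016 = 0.2660
B_IV = 1 / 0.2660 = 3.7594
Σp_IIIᵢ² = 0.30² + 0.26² + 0.11² + 0.10² + 0.23² = 0.0900 + 0.0676 + 0.0121 + 0.0100 + 0.0529 = 0.2326
B_III = 1 / 0.2326 = 4.2992
Σp_Iᵢ² = 0.02² + 0.92² + 0.02² + 0.02² + 0.02² = 0.0004 + 0.8464 + 0.0004 + 0.0004 + 0.0004 = 0.8480
B_I = 1 / 0.8480 = 1.1792
Ranking by B (broadest → narrowest): morphospecies III (4.30) > morphospecies II (3.92) > morphospecies IV (3.76) > morphospecies I (1.18)

morphospecies III > morphospecies II > morphospecies IV > morphospecies I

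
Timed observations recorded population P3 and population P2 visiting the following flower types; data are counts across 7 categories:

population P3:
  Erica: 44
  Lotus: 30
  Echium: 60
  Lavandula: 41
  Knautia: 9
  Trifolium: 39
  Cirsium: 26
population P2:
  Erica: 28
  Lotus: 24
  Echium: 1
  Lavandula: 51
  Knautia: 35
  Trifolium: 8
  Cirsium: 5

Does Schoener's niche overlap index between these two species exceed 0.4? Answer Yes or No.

Yes

Proportions for population P3 (n=249): 44/249=0.1767, 30/249=0.1205, 60/249=0.2410, 41/249=0.1647, 9/249=0.0361, 39/249=0.1566, 26/249=0.1044
Proportions for population P2 (n=152): 28/152=0.1842, 24/152=0.1579, 1/152=0.0066, 51/152=0.3355, 35/152=0.2303, 8/152=0.0526, 5/152=0.0329
Σ|p₁ᵢ − p₂ᵢ| = 0.0075 + 0.0374 + 0.2344 + 0.1708 + 0.1942 + 0.1040 + 0.0715 = 0.8198
D = 1 − ½ × 0.8198 = 1 − 0.40990 = 0.59010
D = 0.59010 > 0.4 → Yes.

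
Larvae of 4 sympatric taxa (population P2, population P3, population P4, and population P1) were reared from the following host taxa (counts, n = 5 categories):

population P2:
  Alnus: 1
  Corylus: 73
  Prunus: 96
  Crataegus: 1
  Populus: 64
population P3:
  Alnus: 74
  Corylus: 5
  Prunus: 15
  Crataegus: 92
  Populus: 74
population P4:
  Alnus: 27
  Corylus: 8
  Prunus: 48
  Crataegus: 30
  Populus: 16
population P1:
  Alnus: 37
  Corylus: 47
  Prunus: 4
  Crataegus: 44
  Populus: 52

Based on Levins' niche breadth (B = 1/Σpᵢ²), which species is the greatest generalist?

population P1

Proportions for population P2 (n=235): 1/235=0.0043, 73/235=0.3106, 96/235=0.4085, 1/235=0.0043, 64/235=0.2723
Proportions for population P3 (n=260): 74/260=0.2846, 5/260=0.0192, 15/260=0.0577, 92/260=0.3538, 74/260=0.2846
Proportions for population P4 (n=129): 27/129=0.2093, 8/129=0.0620, 48/129=0.3721, 30/129=0.2326, 16/129=0.1240
Proportions for population P1 (n=184): 37/184=0.2011, 47/184=0.2554, 4/184=0.0217, 44/184=0.2391, 52/184=0.2826
Σp_P2ᵢ² = 0.0043² + 0.3106² + 0.4085² + 0.0043² + 0.2723² = 0.000018 + 0.096472 + 0.166872 + 0.000018 + 0.074147 = 0.337527
B_P2 = 1 / 0.337527 = 2.9627
Σp_P3ᵢ² = 0.2846² + 0.0192² + 0.0577² + 0.3538² + 0.2846² = 0.080997 + 0.000369 + 0.003329 + 0.125174 + 0.080997 = 0.290866
B_P3 = 1 / 0.290866 = 3.4380
Σp_P4ᵢ² = 0.2093² + 0.0620² + 0.3721² + 0.2326² + 0.1240² = 0.043806 + 0.003844 + 0.138458 + 0.054103 + 0.015376 = 0.255587
B_P4 = 1 / 0.255587 = 3.9126
Σp_P1ᵢ² = 0.2011² + 0.2554² + 0.0217² + 0.2391² + 0.2826² = 0.040441 + 0.065229 + 0.000471 + 0.057169 + 0.079863 = 0.243173
B_P1 = 1 / 0.243173 = 4.1123
Highest B → broadest niche (most generalist): population P1 (B = 4.11).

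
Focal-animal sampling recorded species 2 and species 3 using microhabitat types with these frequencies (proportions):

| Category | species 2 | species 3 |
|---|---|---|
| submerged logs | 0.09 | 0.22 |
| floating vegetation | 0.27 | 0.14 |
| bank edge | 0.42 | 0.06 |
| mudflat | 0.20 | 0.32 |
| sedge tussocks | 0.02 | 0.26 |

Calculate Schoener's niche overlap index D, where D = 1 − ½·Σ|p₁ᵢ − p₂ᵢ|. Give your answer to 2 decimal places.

Σ|p₁ᵢ − p₂ᵢ| = 0.13 + 0.13 + 0.36 + 0.12 + 0.24 = 0.98
D = 1 − ½ × 0.98 = 1 − 0.490 = 0.5100

0.51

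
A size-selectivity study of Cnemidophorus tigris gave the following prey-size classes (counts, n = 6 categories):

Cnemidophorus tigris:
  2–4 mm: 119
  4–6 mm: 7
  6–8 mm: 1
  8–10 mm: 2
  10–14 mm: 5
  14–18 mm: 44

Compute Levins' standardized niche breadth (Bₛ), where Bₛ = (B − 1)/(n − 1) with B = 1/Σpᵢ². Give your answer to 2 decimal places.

0.19

Proportions for Cnemidophorus tigris (n=178): 119/178=0.6685, 7/178=0.0393, 1/178=0.0056, 2/178=0.0112, 5/178=0.0281, 44/178=0.2472
Σpᵢ² = 0.6685² + 0.0393² + 0.0056² + 0.0112² + 0.0281² + 0.2472² = 0.446892 + 0.001544 + 0.000031 + 0.000125 + 0.000790 + 0.061108 = 0.510490
B = 1 / 0.510490 = 1.9589
Bₛ = (B − 1)/(n − 1) = (1.9589 − 1)/(6 − 1) = 0.9589/5 = 0.1918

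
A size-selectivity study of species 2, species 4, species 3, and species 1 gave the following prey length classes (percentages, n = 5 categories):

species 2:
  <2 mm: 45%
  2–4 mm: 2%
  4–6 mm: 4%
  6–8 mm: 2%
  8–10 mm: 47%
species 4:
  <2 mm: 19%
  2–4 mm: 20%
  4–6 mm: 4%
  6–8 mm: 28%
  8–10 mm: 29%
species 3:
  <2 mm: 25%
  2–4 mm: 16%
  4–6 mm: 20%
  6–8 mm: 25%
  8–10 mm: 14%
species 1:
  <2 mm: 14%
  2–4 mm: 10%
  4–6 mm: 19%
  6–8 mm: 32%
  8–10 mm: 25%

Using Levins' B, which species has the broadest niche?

species 3

Convert percentages to proportions (divide by 100).
Σp_2ᵢ² = 0.45² + 0.02² + 0.04² + 0.02² + 0.47² = 0.2025 + 0.0004 + 0.0016 + 0.0004 + 0.2209 = 0.4258
B_2 = 1 / 0.4258 = 2.3485
Σp_4ᵢ² = 0.19² + 0.20² + 0.04² + 0.28² + 0.29² = 0.0361 + 0.0400 + 0.0016 + 0.0784 + 0.0841 = 0.2402
B_4 = 1 / 0.2402 = 4.1632
Σp_3ᵢ² = 0.25² + 0.16² + 0.20² + 0.25² + 0.14² = 0.0625 + 0.0256 + 0.0400 + 0.0625 + 0.0196 = 0.2102
B_3 = 1 / 0.2102 = 4.7574
Σp_1ᵢ² = 0.14² + 0.10² + 0.19² + 0.32² + 0.25² = 0.0196 + 0.0100 + 0.0361 + 0.1024 + 0.0625 = 0.2306
B_1 = 1 / 0.2306 = 4.3365
Highest B → broadest niche (most generalist): species 3 (B = 4.76).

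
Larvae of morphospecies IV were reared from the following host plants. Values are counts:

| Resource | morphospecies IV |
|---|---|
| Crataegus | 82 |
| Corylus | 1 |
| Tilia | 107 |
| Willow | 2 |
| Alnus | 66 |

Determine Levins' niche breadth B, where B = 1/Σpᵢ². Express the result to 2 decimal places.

2.95

Proportions for morphospecies IV (n=258): 82/258=0.3178, 1/258=0.0039, 107/258=0.4147, 2/258=0.0078, 66/258=0.2558
Σpᵢ² = 0.3178² + 0.0039² + 0.4147² + 0.0078² + 0.2558² = 0.100997 + 0.000015 + 0.171976 + 0.000061 + 0.065434 = 0.338483
B = 1 / 0.338483 = 2.9544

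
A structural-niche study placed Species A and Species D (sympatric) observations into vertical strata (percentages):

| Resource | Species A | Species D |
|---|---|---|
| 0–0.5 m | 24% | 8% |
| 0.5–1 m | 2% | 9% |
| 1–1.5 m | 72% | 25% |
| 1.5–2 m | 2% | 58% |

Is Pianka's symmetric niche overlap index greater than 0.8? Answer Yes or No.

No

Convert percentages to proportions (divide by 100).
Σ p₁ᵢp₂ᵢ = 0.0192 + 0.0018 + 0.1800 + 0.0116 = 0.2126
Σp_1ᵢ² = 0.24² + 0.02² + 0.72² + 0.02² = 0.0576 + 0.0004 + 0.5184 + 0.0004 = 0.5768
Σp_2ᵢ² = 0.08² + 0.09² + 0.25² + 0.58² = 0.0064 + 0.0081 + 0.0625 + 0.3364 = 0.4134
O = 0.2126 / √(0.5768 × 0.4134) = 0.2126 / 0.48831 = 0.4354
O = 0.4354 < 0.8 → No.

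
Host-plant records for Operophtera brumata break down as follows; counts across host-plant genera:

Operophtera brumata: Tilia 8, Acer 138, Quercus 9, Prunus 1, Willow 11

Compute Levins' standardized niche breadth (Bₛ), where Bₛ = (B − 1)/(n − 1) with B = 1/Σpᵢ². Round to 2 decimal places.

Proportions for Operophtera brumata (n=167): 8/167=0.0479, 138/167=0.8263, 9/167=0.0539, 1/167=0.0060, 11/167=0.0659
Σpᵢ² = 0.0479² + 0.8263² + 0.0539² + 0.0060² + 0.0659² = 0.002294 + 0.682772 + 0.002905 + 0.000036 + 0.004343 = 0.692350
B = 1 / 0.692350 = 1.4444
Bₛ = (B − 1)/(n − 1) = (1.4444 − 1)/(5 − 1) = 0.4444/4 = 0.1111

0.11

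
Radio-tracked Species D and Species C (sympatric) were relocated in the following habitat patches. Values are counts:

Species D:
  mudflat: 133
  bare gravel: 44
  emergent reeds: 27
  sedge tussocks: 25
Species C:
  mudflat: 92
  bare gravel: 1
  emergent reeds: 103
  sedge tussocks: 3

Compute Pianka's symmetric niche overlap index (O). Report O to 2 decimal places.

Proportions for Species D (n=229): 133/229=0.5808, 44/229=0.1921, 27/229=0.1179, 25/229=0.1092
Proportions for Species C (n=199): 92/199=0.4623, 1/199=0.0050, 103/199=0.5176, 3/199=0.0151
Σ p₁ᵢp₂ᵢ = 0.268504 + 0.000961 + 0.061025 + 0.001649 = 0.332139
Σp_1ᵢ² = 0.5808² + 0.1921² + 0.1179² + 0.1092² = 0.337329 + 0.036902 + 0.013900 + 0.011925 = 0.400056
Σp_2ᵢ² = 0.4623² + 0.0050² + 0.5176² + 0.0151² = 0.213721 + 0.000025 + 0.267910 + 0.000228 = 0.481884
O = 0.332139 / √(0.400056 × 0.481884) = 0.332139 / 0.4390679 = 0.7565

0.76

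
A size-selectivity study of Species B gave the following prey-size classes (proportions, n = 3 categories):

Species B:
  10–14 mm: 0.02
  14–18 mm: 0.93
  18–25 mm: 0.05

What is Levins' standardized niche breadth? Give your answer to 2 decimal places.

Σpᵢ² = 0.02² + 0.93² + 0.05² = 0.0004 + 0.8649 + 0.0025 = 0.8678
B = 1 / 0.8678 = 1.1523
Bₛ = (B − 1)/(n − 1) = (1.1523 − 1)/(3 − 1) = 0.1523/2 = 0.0762

0.08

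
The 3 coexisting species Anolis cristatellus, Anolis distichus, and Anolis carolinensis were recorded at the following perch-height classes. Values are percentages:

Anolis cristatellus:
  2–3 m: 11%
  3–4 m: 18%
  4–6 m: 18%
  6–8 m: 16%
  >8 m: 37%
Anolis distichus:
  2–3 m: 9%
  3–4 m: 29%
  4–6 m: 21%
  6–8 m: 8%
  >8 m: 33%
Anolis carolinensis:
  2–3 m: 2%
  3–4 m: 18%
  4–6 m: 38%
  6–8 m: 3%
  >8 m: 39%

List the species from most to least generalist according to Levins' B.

Convert percentages to proportions (divide by 100).
Σp_crisᵢ² = 0.11² + 0.18² + 0.18² + 0.16² + 0.37² = 0.0121 + 0.0324 + 0.0324 + 0.0256 + 0.1369 = 0.2394
B_cris = 1 / 0.2394 = 4.1771
Σp_distᵢ² = 0.09² + 0.29² + 0.21² + 0.08² + 0.33² = 0.0081 + 0.0841 + 0.0441 + 0.0064 + 0.1089 = 0.2516
B_dist = 1 / 0.2516 = 3.9746
Σp_caroᵢ² = 0.02² + 0.18² + 0.38² + 0.03² + 0.39² = 0.0004 + 0.0324 + 0.1444 + 0.0009 + 0.1521 = 0.3302
B_caro = 1 / 0.3302 = 3.0285
Ranking by B (broadest → narrowest): Anolis cristatellus (4.18) > Anolis distichus (3.97) > Anolis carolinensis (3.03)

Anolis cristatellus > Anolis distichus > Anolis carolinensis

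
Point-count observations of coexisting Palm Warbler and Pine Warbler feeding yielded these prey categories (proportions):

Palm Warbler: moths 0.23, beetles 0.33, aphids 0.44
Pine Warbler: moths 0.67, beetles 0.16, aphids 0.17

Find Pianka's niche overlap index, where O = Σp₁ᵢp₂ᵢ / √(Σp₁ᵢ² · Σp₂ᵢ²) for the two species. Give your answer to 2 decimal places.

Σ p₁ᵢp₂ᵢ = 0.1541 + 0.0528 + 0.0748 = 0.2817
Σp_1ᵢ² = 0.23² + 0.33² + 0.44² = 0.0529 + 0.1089 + 0.1936 = 0.3554
Σp_2ᵢ² = 0.67² + 0.16² + 0.17² = 0.4489 + 0.0256 + 0.0289 = 0.5034
O = 0.2817 / √(0.3554 × 0.5034) = 0.2817 / 0.42298 = 0.6660

0.67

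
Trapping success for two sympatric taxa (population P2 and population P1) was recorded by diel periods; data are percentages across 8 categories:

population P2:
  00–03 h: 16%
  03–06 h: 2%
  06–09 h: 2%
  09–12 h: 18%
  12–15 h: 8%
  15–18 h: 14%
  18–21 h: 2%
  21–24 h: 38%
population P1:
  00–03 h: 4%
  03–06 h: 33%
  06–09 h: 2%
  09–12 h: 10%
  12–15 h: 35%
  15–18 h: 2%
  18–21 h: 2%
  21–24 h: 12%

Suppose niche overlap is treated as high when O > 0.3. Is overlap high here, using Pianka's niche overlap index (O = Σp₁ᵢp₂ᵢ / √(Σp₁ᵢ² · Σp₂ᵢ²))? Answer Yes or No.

Yes

Convert percentages to proportions (divide by 100).
Σ p₁ᵢp₂ᵢ = 0.0064 + 0.0066 + 0.0004 + 0.0180 + 0.0280 + 0.0028 + 0.0004 + 0.0456 = 0.1082
Σp_1ᵢ² = 0.16² + 0.02² + 0.02² + 0.18² + 0.08² + 0.14² + 0.02² + 0.38² = 0.0256 + 0.0004 + 0.0004 + 0.0324 + 0.0064 + 0.0196 + 0.0004 + 0.1444 = 0.2296
Σp_2ᵢ² = 0.04² + 0.33² + 0.02² + 0.10² + 0.35² + 0.02² + 0.02² + 0.12² = 0.0016 + 0.1089 + 0.0004 + 0.0100 + 0.1225 + 0.0004 + 0.0004 + 0.0144 = 0.2586
O = 0.1082 / √(0.2296 × 0.2586) = 0.1082 / 0.24367 = 0.4440
O = 0.4440 > 0.3 → Yes.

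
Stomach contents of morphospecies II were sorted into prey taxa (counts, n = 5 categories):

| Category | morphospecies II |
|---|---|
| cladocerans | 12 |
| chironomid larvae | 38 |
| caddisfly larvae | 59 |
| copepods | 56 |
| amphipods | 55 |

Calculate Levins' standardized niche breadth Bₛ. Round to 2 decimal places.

0.83

Proportions for morphospecies II (n=220): 12/220=0.0545, 38/220=0.1727, 59/220=0.2682, 56/220=0.2545, 55/220=0.2500
Σpᵢ² = 0.0545² + 0.1727² + 0.2682² + 0.2545² + 0.2500² = 0.002970 + 0.029825 + 0.071931 + 0.064770 + 0.062500 = 0.231996
B = 1 / 0.231996 = 4.3104
Bₛ = (B − 1)/(n − 1) = (4.3104 − 1)/(5 − 1) = 3.3104/4 = 0.8276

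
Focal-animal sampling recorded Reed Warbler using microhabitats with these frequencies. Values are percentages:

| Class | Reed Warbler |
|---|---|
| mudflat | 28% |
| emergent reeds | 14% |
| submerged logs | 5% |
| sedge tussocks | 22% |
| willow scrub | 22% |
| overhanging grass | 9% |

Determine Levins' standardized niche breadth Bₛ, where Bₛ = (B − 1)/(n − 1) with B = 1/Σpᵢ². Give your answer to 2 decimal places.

0.77

Convert percentages to proportions (divide by 100).
Σpᵢ² = 0.28² + 0.14² + 0.05² + 0.22² + 0.22² + 0.09² = 0.0784 + 0.0196 + 0.0025 + 0.0484 + 0.0484 + 0.0081 = 0.2054
B = 1 / 0.2054 = 4.8685
Bₛ = (B − 1)/(n − 1) = (4.8685 − 1)/(6 − 1) = 3.8685/5 = 0.7737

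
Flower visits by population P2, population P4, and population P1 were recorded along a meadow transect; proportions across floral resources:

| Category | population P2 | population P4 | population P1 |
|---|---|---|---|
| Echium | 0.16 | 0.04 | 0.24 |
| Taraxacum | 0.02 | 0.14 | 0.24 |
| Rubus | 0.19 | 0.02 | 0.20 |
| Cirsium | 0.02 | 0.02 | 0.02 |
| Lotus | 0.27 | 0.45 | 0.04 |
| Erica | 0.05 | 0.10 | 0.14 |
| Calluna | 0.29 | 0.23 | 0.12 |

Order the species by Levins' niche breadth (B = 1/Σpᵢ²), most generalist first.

population P1 > population P2 > population P4

Σp_P2ᵢ² = 0.16² + 0.02² + 0.19² + 0.02² + 0.27² + 0.05² + 0.29² = 0.0256 + 0.0004 + 0.0361 + 0.0004 + 0.0729 + 0.0025 + 0.0841 = 0.2220
B_P2 = 1 / 0.2220 = 4.5045
Σp_P4ᵢ² = 0.04² + 0.14² + 0.02² + 0.02² + 0.45² + 0.10² + 0.23² = 0.0016 + 0.0196 + 0.0004 + 0.0004 + 0.2025 + 0.0100 + 0.0529 = 0.2874
B_P4 = 1 / 0.2874 = 3.4795
Σp_P1ᵢ² = 0.24² + 0.24² + 0.20² + 0.02² + 0.04² + 0.14² + 0.12² = 0.0576 + 0.0576 + 0.0400 + 0.0004 + 0.0016 + 0.0196 + 0.0144 = 0.1912
B_P1 = 1 / 0.1912 = 5.2301
Ranking by B (broadest → narrowest): population P1 (5.23) > population P2 (4.50) > population P4 (3.48)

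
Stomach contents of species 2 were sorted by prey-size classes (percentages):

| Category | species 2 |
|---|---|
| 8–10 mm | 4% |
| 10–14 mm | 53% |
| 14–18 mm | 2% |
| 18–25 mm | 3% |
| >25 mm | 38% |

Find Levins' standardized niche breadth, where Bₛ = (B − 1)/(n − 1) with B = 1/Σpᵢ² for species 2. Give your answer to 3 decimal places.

0.334

Convert percentages to proportions (divide by 100).
Σpᵢ² = 0.04² + 0.53² + 0.02² + 0.03² + 0.38² = 0.0016 + 0.2809 + 0.0004 + 0.0009 + 0.1444 = 0.4282
B = 1 / 0.4282 = 2.33536
Bₛ = (B − 1)/(n − 1) = (2.33536 − 1)/(5 − 1) = 1.33536/4 = 0.33384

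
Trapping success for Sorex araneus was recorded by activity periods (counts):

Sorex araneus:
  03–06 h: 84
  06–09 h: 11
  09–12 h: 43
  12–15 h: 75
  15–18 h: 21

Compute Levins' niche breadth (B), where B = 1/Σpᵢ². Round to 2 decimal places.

3.63

Proportions for Sorex araneus (n=234): 84/234=0.3590, 11/234=0.0470, 43/234=0.1838, 75/234=0.3205, 21/234=0.0897
Σpᵢ² = 0.3590² + 0.0470² + 0.1838² + 0.3205² + 0.0897² = 0.128881 + 0.002209 + 0.033782 + 0.102720 + 0.008046 = 0.275638
B = 1 / 0.275638 = 3.6279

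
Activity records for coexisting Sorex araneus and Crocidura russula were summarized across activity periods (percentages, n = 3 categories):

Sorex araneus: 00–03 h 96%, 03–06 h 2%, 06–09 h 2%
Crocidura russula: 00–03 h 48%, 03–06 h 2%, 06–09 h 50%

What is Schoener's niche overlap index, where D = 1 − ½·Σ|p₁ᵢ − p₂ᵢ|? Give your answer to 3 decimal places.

Convert percentages to proportions (divide by 100).
Σ|p₁ᵢ − p₂ᵢ| = 0.48 + 0.00 + 0.48 = 0.96
D = 1 − ½ × 0.96 = 1 − 0.480 = 0.52000

0.520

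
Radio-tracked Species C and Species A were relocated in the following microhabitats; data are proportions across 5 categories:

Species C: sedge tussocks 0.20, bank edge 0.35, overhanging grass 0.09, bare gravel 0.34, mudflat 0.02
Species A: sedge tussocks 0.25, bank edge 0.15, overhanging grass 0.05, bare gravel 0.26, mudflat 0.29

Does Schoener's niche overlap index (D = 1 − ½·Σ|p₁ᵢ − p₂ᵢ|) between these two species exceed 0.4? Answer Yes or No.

Σ|p₁ᵢ − p₂ᵢ| = 0.05 + 0.20 + 0.04 + 0.08 + 0.27 = 0.64
D = 1 − ½ × 0.64 = 1 − 0.320 = 0.6800
D = 0.6800 > 0.4 → Yes.

Yes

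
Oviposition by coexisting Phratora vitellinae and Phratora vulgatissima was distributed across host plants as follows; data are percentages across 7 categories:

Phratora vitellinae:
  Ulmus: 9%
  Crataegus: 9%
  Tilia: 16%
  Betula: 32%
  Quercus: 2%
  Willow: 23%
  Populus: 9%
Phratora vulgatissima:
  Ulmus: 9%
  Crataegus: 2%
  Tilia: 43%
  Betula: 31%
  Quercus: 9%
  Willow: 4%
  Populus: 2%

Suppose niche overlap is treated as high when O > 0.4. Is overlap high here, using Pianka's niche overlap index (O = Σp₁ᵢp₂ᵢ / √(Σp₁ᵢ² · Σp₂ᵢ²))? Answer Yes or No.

Convert percentages to proportions (divide by 100).
Σ p₁ᵢp₂ᵢ = 0.0081 + 0.0018 + 0.0688 + 0.0992 + 0.0018 + 0.0092 + 0.0018 = 0.1907
Σp_1ᵢ² = 0.09² + 0.09² + 0.16² + 0.32² + 0.02² + 0.23² + 0.09² = 0.0081 + 0.0081 + 0.0256 + 0.1024 + 0.0004 + 0.0529 + 0.0081 = 0.2056
Σp_2ᵢ² = 0.09² + 0.02² + 0.43² + 0.31² + 0.09² + 0.04² + 0.02² = 0.0081 + 0.0004 + 0.1849 + 0.0961 + 0.0081 + 0.0016 + 0.0004 = 0.2996
O = 0.1907 / √(0.2056 × 0.2996) = 0.1907 / 0.24819 = 0.7684
O = 0.7684 > 0.4 → Yes.

Yes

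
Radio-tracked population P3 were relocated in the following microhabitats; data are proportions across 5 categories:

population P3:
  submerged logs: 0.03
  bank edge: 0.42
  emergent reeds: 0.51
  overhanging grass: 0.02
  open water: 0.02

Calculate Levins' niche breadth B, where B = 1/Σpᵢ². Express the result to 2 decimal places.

2.28

Σpᵢ² = 0.03² + 0.42² + 0.51² + 0.02² + 0.02² = 0.0009 + 0.1764 + 0.2601 + 0.0004 + 0.0004 = 0.4382
B = 1 / 0.4382 = 2.2821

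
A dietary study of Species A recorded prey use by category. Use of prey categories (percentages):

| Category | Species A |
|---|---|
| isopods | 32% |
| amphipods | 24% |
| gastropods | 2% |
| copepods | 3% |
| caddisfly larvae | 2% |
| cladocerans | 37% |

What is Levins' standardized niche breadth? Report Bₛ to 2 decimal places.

Convert percentages to proportions (divide by 100).
Σpᵢ² = 0.32² + 0.24² + 0.02² + 0.03² + 0.02² + 0.37² = 0.1024 + 0.0576 + 0.0004 + 0.0009 + 0.0004 + 0.1369 = 0.2986
B = 1 / 0.2986 = 3.3490
Bₛ = (B − 1)/(n − 1) = (3.3490 − 1)/(6 − 1) = 2.3490/5 = 0.4698

0.47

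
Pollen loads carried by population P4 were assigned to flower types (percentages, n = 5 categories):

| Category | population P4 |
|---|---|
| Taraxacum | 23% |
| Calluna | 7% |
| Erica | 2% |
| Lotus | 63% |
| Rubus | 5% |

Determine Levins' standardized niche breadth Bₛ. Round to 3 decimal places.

Convert percentages to proportions (divide by 100).
Σpᵢ² = 0.23² + 0.07² + 0.02² + 0.63² + 0.05² = 0.0529 + 0.0049 + 0.0004 + 0.3969 + 0.0025 = 0.4576
B = 1 / 0.4576 = 2.18531
Bₛ = (B − 1)/(n − 1) = (2.18531 − 1)/(5 − 1) = 1.18531/4 = 0.29633

0.296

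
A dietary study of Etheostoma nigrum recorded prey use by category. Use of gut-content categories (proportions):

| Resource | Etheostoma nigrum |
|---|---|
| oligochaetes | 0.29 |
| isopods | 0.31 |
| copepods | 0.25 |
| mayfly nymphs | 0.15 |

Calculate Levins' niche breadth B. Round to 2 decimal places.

3.77

Σpᵢ² = 0.29² + 0.31² + 0.25² + 0.15² = 0.0841 + 0.0961 + 0.0625 + 0.0225 = 0.2652
B = 1 / 0.2652 = 3.7707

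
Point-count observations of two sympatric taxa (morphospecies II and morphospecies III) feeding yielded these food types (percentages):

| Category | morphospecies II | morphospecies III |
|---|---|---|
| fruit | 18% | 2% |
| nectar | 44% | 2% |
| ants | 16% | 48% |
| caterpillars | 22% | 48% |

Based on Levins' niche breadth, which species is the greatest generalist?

morphospecies II

Convert percentages to proportions (divide by 100).
Σp_IIᵢ² = 0.18² + 0.44² + 0.16² + 0.22² = 0.0324 + 0.1936 + 0.0256 + 0.0484 = 0.3000
B_II = 1 / 0.3000 = 3.3333
Σp_IIIᵢ² = 0.02² + 0.02² + 0.48² + 0.48² = 0.0004 + 0.0004 + 0.2304 + 0.2304 = 0.4616
B_III = 1 / 0.4616 = 2.1664
Highest B → broadest niche (most generalist): morphospecies II (B = 3.33).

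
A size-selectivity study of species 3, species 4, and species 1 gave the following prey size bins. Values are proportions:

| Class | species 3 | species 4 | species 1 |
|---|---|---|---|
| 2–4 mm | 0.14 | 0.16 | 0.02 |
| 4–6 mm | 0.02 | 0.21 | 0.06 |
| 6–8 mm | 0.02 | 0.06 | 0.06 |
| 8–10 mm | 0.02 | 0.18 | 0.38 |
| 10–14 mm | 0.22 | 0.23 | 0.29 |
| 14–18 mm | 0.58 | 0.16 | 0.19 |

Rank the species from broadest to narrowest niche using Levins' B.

Σp_3ᵢ² = 0.14² + 0.02² + 0.02² + 0.02² + 0.22² + 0.58² = 0.0196 + 0.0004 + 0.0004 + 0.0004 + 0.0484 + 0.3364 = 0.4056
B_3 = 1 / 0.4056 = 2.4655
Σp_4ᵢ² = 0.16² + 0.21² + 0.06² + 0.18² + 0.23² + 0.16² = 0.0256 + 0.0441 + 0.0036 + 0.0324 + 0.0529 + 0.0256 = 0.1842
B_4 = 1 / 0.1842 = 5.4289
Σp_1ᵢ² = 0.02² + 0.06² + 0.06² + 0.38² + 0.29² + 0.19² = 0.0004 + 0.0036 + 0.0036 + 0.1444 + 0.0841 + 0.0361 = 0.2722
B_1 = 1 / 0.2722 = 3.6738
Ranking by B (broadest → narrowest): species 4 (5.43) > species 1 (3.67) > species 3 (2.47)

species 4 > species 1 > species 3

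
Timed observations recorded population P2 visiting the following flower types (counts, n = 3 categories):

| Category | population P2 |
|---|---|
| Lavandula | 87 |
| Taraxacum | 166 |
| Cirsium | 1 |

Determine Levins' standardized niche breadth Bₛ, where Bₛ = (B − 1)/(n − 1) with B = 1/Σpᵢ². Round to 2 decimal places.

0.42

Proportions for population P2 (n=254): 87/254=0.3425, 166/254=0.6535, 1/254=0.0039
Σpᵢ² = 0.3425² + 0.6535² + 0.0039² = 0.117306 + 0.427062 + 0.000015 = 0.544383
B = 1 / 0.544383 = 1.8369
Bₛ = (B − 1)/(n − 1) = (1.8369 − 1)/(3 − 1) = 0.8369/2 = 0.4185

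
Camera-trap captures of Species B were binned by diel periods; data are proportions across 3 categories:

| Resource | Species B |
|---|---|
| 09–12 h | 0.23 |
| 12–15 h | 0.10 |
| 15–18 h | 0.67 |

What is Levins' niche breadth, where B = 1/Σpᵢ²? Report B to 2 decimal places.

1.95

Σpᵢ² = 0.23² + 0.10² + 0.67² = 0.0529 + 0.0100 + 0.4489 = 0.5118
B = 1 / 0.5118 = 1.9539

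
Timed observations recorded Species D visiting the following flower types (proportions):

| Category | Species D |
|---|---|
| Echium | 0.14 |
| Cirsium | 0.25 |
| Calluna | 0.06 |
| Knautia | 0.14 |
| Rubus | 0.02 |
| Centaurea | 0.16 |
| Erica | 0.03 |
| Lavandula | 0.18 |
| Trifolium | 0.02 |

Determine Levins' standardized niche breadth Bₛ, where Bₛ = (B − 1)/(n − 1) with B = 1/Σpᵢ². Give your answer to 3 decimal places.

Σpᵢ² = 0.14² + 0.25² + 0.06² + 0.14² + 0.02² + 0.16² + 0.03² + 0.18² + 0.02² = 0.0196 + 0.0625 + 0.0036 + 0.0196 + 0.0004 + 0.0256 + 0.0009 + 0.0324 + 0.0004 = 0.1650
B = 1 / 0.1650 = 6.06061
Bₛ = (B − 1)/(n − 1) = (6.06061 − 1)/(9 − 1) = 5.06061/8 = 0.63258

0.633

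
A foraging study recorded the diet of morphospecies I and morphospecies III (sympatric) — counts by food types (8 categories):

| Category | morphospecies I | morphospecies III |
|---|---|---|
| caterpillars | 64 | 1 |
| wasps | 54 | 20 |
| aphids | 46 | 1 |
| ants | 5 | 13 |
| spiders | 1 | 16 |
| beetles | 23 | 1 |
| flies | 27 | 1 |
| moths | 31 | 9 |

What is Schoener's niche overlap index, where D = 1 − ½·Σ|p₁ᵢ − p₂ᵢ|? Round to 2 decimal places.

Proportions for morphospecies I (n=251): 64/251=0.2550, 54/251=0.2151, 46/251=0.1833, 5/251=0.0199, 1/251=0.0040, 23/251=0.0916, 27/251=0.1076, 31/251=0.1235
Proportions for morphospecies III (n=62): 1/62=0.0161, 20/62=0.3226, 1/62=0.0161, 13/62=0.2097, 16/62=0.2581, 1/62=0.0161, 1/62=0.0161, 9/62=0.1452
Σ|p₁ᵢ − p₂ᵢ| = 0.2389 + 0.1075 + 0.1672 + 0.1898 + 0.2541 + 0.0755 + 0.0915 + 0.0217 = 1.1462
D = 1 − ½ × 1.1462 = 1 − 0.57310 = 0.42690

0.43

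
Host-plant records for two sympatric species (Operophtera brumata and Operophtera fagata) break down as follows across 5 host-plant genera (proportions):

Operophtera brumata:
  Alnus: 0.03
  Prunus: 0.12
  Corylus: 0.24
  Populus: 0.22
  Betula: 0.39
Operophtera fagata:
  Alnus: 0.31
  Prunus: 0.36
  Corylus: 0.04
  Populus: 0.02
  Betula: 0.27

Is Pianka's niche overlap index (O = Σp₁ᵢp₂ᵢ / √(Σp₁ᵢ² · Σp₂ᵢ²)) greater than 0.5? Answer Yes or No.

Σ p₁ᵢp₂ᵢ = 0.0093 + 0.0432 + 0.0096 + 0.0044 + 0.1053 = 0.1718
Σp_1ᵢ² = 0.03² + 0.12² + 0.24² + 0.22² + 0.39² = 0.0009 + 0.0144 + 0.0576 + 0.0484 + 0.1521 = 0.2734
Σp_2ᵢ² = 0.31² + 0.36² + 0.04² + 0.02² + 0.27² = 0.0961 + 0.1296 + 0.0016 + 0.0004 + 0.0729 = 0.3006
O = 0.1718 / √(0.2734 × 0.3006) = 0.1718 / 0.28668 = 0.5993
O = 0.5993 > 0.5 → Yes.

Yes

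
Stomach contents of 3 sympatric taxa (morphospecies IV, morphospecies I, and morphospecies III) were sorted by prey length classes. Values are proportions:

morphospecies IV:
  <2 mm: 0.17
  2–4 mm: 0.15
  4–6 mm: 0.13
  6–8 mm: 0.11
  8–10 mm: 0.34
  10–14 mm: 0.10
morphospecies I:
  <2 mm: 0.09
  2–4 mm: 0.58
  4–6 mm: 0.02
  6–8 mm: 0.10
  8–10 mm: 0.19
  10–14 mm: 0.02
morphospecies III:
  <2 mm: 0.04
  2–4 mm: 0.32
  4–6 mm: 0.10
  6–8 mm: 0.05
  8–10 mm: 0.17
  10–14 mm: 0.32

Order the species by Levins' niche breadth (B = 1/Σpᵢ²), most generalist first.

Σp_IVᵢ² = 0.17² + 0.15² + 0.13² + 0.11² + 0.34² + 0.10² = 0.0289 + 0.0225 + 0.0169 + 0.0121 + 0.1156 + 0.0100 = 0.2060
B_IV = 1 / 0.2060 = 4.8544
Σp_Iᵢ² = 0.09² + 0.58² + 0.02² + 0.10² + 0.19² + 0.02² = 0.0081 + 0.3364 + 0.0004 + 0.0100 + 0.0361 + 0.0004 = 0.3914
B_I = 1 / 0.3914 = 2.5549
Σp_IIIᵢ² = 0.04² + 0.32² + 0.10² + 0.05² + 0.17² + 0.32² = 0.0016 + 0.1024 + 0.0100 + 0.0025 + 0.0289 + 0.1024 = 0.2478
B_III = 1 / 0.2478 = 4.0355
Ranking by B (broadest → narrowest): morphospecies IV (4.85) > morphospecies III (4.04) > morphospecies I (2.55)

morphospecies IV > morphospecies III > morphospecies I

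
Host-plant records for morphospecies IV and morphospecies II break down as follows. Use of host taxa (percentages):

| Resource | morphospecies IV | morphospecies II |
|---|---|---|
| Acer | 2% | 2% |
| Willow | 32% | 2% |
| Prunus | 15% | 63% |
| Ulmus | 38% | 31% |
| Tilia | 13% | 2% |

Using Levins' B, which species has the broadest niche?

Convert percentages to proportions (divide by 100).
Σp_IVᵢ² = 0.02² + 0.32² + 0.15² + 0.38² + 0.13² = 0.0004 + 0.1024 + 0.0225 + 0.1444 + 0.0169 = 0.2866
B_IV = 1 / 0.2866 = 3.4892
Σp_IIᵢ² = 0.02² + 0.02² + 0.63² + 0.31² + 0.02² = 0.0004 + 0.0004 + 0.3969 + 0.0961 + 0.0004 = 0.4942
B_II = 1 / 0.4942 = 2.0235
Highest B → broadest niche (most generalist): morphospecies IV (B = 3.49).

morphospecies IV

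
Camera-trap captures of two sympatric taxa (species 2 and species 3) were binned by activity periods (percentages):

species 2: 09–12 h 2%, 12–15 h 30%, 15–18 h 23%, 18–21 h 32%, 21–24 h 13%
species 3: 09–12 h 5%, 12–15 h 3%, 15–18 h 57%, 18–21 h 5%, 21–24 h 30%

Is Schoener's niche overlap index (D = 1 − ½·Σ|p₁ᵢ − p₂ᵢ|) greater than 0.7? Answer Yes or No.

No

Convert percentages to proportions (divide by 100).
Σ|p₁ᵢ − p₂ᵢ| = 0.03 + 0.27 + 0.34 + 0.27 + 0.17 = 1.08
D = 1 − ½ × 1.08 = 1 − 0.540 = 0.4600
D = 0.4600 < 0.7 → No.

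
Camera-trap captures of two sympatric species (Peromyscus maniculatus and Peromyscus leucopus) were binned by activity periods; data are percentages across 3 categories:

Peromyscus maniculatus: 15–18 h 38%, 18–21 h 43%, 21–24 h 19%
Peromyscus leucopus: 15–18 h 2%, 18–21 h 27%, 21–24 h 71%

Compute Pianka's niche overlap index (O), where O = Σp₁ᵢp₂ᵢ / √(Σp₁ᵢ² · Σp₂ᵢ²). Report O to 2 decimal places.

Convert percentages to proportions (divide by 100).
Σ p₁ᵢp₂ᵢ = 0.0076 + 0.1161 + 0.1349 = 0.2586
Σp_1ᵢ² = 0.38² + 0.43² + 0.19² = 0.1444 + 0.1849 + 0.0361 = 0.3654
Σp_2ᵢ² = 0.02² + 0.27² + 0.71² = 0.0004 + 0.0729 + 0.5041 = 0.5774
O = 0.2586 / √(0.3654 × 0.5774) = 0.2586 / 0.45933 = 0.5630

0.56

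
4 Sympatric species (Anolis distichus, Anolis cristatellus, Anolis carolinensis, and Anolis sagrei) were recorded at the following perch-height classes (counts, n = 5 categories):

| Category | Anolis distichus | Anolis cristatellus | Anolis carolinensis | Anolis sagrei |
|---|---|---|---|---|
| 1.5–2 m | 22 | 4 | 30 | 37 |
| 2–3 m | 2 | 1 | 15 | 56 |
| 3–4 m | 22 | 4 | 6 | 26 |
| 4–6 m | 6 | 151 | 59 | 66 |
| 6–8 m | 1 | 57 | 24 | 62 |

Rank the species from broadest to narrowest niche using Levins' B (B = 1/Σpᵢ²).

Proportions for Anolis distichus (n=53): 22/53=0.4151, 2/53=0.0377, 22/53=0.4151, 6/53=0.1132, 1/53=0.0189
Proportions for Anolis cristatellus (n=217): 4/217=0.0184, 1/217=0.0046, 4/217=0.0184, 151/217=0.6959, 57/217=0.2627
Proportions for Anolis carolinensis (n=134): 30/134=0.2239, 15/134=0.1119, 6/134=0.0448, 59/134=0.4403, 24/134=0.1791
Proportions for Anolis sagrei (n=247): 37/247=0.1498, 56/247=0.2267, 26/247=0.1053, 66/247=0.2672, 62/247=0.2510
Σp_distᵢ² = 0.4151² + 0.0377² + 0.4151² + 0.1132² + 0.0189² = 0.172308 + 0.001421 + 0.172308 + 0.012814 + 0.000357 = 0.359208
B_dist = 1 / 0.359208 = 2.7839
Σp_crisᵢ² = 0.0184² + 0.0046² + 0.0184² + 0.6959² + 0.2627² = 0.000339 + 0.000021 + 0.000339 + 0.484277 + 0.069011 = 0.553987
B_cris = 1 / 0.553987 = 1.8051
Σp_caroᵢ² = 0.2239² + 0.1119² + 0.0448² + 0.4403² + 0.1791² = 0.050131 + 0.012522 + 0.002007 + 0.193864 + 0.032077 = 0.290601
B_caro = 1 / 0.290601 = 3.4411
Σp_sagrᵢ² = 0.1498² + 0.2267² + 0.1053² + 0.2672² + 0.2510² = 0.022440 + 0.051393 + 0.011088 + 0.071396 + 0.063001 = 0.219318
B_sagr = 1 / 0.219318 = 4.5596
Ranking by B (broadest → narrowest): Anolis sagrei (4.56) > Anolis carolinensis (3.44) > Anolis distichus (2.78) > Anolis cristatellus (1.81)

Anolis sagrei > Anolis carolinensis > Anolis distichus > Anolis cristatellus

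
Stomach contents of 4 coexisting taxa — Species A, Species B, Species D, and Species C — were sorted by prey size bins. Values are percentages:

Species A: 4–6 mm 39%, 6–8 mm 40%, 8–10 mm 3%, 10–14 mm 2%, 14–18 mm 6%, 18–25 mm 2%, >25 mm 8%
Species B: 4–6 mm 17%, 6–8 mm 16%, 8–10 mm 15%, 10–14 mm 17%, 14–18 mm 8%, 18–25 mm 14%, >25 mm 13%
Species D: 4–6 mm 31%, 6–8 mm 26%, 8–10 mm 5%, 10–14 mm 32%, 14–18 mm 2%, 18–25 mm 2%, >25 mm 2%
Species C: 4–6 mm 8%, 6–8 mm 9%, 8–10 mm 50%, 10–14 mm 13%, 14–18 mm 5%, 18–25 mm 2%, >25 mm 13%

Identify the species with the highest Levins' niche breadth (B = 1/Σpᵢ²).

Species B

Convert percentages to proportions (divide by 100).
Σp_Aᵢ² = 0.39² + 0.40² + 0.03² + 0.02² + 0.06² + 0.02² + 0.08² = 0.1521 + 0.1600 + 0.0009 + 0.0004 + 0.0036 + 0.0004 + 0.0064 = 0.3238
B_A = 1 / 0.3238 = 3.0883
Σp_Bᵢ² = 0.17² + 0.16² + 0.15² + 0.17² + 0.08² + 0.14² + 0.13² = 0.0289 + 0.0256 + 0.0225 + 0.0289 + 0.0064 + 0.0196 + 0.0169 = 0.1488
B_B = 1 / 0.1488 = 6.7204
Σp_Dᵢ² = 0.31² + 0.26² + 0.05² + 0.32² + 0.02² + 0.02² + 0.02² = 0.0961 + 0.0676 + 0.0025 + 0.1024 + 0.0004 + 0.0004 + 0.0004 = 0.2698
B_D = 1 / 0.2698 = 3.7064
Σp_Cᵢ² = 0.08² + 0.09² + 0.50² + 0.13² + 0.05² + 0.02² + 0.13² = 0.0064 + 0.0081 + 0.2500 + 0.0169 + 0.0025 + 0.0004 + 0.0169 = 0.3012
B_C = 1 / 0.3012 = 3.3201
Highest B → broadest niche (most generalist): Species B (B = 6.72).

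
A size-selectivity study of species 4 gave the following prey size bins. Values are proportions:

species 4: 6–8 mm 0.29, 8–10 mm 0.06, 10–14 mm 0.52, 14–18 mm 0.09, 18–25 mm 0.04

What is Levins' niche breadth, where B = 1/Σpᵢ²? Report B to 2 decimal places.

Σpᵢ² = 0.29² + 0.06² + 0.52² + 0.09² + 0.04² = 0.0841 + 0.0036 + 0.2704 + 0.0081 + 0.0016 = 0.3678
B = 1 / 0.3678 = 2.7189

2.72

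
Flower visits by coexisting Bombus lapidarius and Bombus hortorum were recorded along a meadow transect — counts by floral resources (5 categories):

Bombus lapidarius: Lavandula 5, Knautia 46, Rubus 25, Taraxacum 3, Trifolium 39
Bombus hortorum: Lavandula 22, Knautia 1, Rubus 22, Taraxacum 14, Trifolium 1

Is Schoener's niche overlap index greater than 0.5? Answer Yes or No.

Proportions for Bombus lapidarius (n=118): 5/118=0.0424, 46/118=0.3898, 25/118=0.2119, 3/118=0.0254, 39/118=0.3305
Proportions for Bombus hortorum (n=60): 22/60=0.3667, 1/60=0.0167, 22/60=0.3667, 14/60=0.2333, 1/60=0.0167
Σ|p₁ᵢ − p₂ᵢ| = 0.3243 + 0.3731 + 0.1548 + 0.2079 + 0.3138 = 1.3739
D = 1 − ½ × 1.3739 = 1 − 0.68695 = 0.31305
D = 0.31305 < 0.5 → No.

No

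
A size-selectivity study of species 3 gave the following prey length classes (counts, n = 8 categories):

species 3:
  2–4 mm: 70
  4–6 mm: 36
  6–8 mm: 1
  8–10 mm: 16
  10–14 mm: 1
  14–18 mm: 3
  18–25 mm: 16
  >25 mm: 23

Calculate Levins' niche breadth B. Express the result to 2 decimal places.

Proportions for species 3 (n=166): 70/166=0.4217, 36/166=0.2169, 1/166=0.0060, 16/166=0.0964, 1/166=0.0060, 3/166=0.0181, 16/166=0.0964, 23/166=0.1386
Σpᵢ² = 0.4217² + 0.2169² + 0.0060² + 0.0964² + 0.0060² + 0.0181² + 0.0964² + 0.1386² = 0.177831 + 0.047046 + 0.000036 + 0.009293 + 0.000036 + 0.000328 + 0.009293 + 0.019210 = 0.263073
B = 1 / 0.263073 = 3.8012

3.80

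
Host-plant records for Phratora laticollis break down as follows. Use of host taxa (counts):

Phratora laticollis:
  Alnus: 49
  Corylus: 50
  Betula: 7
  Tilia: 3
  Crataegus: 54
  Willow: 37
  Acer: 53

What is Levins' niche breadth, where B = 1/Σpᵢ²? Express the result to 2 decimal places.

Proportions for Phratora laticollis (n=253): 49/253=0.1937, 50/253=0.1976, 7/253=0.0277, 3/253=0.0119, 54/253=0.2134, 37/253=0.1462, 53/253=0.2095
Σpᵢ² = 0.1937² + 0.1976² + 0.0277² + 0.0119² + 0.2134² + 0.1462² + 0.2095² = 0.037520 + 0.039046 + 0.000767 + 0.000142 + 0.045540 + 0.021374 + 0.043890 = 0.188279
B = 1 / 0.188279 = 5.3113

5.31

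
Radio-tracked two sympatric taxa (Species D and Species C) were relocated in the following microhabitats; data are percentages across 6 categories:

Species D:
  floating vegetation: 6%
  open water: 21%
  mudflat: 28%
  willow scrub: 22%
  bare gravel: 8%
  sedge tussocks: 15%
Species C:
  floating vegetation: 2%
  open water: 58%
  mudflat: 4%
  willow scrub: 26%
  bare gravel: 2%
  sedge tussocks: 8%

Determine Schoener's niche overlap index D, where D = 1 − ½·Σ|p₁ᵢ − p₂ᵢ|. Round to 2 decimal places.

0.59

Convert percentages to proportions (divide by 100).
Σ|p₁ᵢ − p₂ᵢ| = 0.04 + 0.37 + 0.24 + 0.04 + 0.06 + 0.07 = 0.82
D = 1 − ½ × 0.82 = 1 − 0.410 = 0.5900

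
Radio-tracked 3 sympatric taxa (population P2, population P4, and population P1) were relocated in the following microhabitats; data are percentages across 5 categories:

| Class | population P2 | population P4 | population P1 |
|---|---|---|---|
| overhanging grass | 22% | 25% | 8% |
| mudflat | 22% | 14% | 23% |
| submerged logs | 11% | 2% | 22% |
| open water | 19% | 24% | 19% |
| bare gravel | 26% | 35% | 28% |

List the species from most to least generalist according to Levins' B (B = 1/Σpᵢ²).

Convert percentages to proportions (divide by 100).
Σp_P2ᵢ² = 0.22² + 0.22² + 0.11² + 0.19² + 0.26² = 0.0484 + 0.0484 + 0.0121 + 0.0361 + 0.0676 = 0.2126
B_P2 = 1 / 0.2126 = 4.7037
Σp_P4ᵢ² = 0.25² + 0.14² + 0.02² + 0.24² + 0.35² = 0.0625 + 0.0196 + 0.0004 + 0.0576 + 0.1225 = 0.2626
B_P4 = 1 / 0.2626 = 3.8081
Σp_P1ᵢ² = 0.08² + 0.23² + 0.22² + 0.19² + 0.28² = 0.0064 + 0.0529 + 0.0484 + 0.0361 + 0.0784 = 0.2222
B_P1 = 1 / 0.2222 = 4.5005
Ranking by B (broadest → narrowest): population P2 (4.70) > population P1 (4.50) > population P4 (3.81)

population P2 > population P1 > population P4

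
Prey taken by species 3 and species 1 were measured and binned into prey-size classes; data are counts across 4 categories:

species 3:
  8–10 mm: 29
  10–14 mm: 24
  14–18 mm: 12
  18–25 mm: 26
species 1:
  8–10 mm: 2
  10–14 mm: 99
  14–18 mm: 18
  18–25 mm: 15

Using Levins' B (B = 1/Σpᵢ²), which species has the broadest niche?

Proportions for species 3 (n=91): 29/91=0.3187, 24/91=0.2637, 12/91=0.1319, 26/91=0.2857
Proportions for species 1 (n=134): 2/134=0.0149, 99/134=0.7388, 18/134=0.1343, 15/134=0.1119
Σp_3ᵢ² = 0.3187² + 0.2637² + 0.1319² + 0.2857² = 0.101570 + 0.069538 + 0.017398 + 0.081624 = 0.270130
B_3 = 1 / 0.270130 = 3.7019
Σp_1ᵢ² = 0.0149² + 0.7388² + 0.1343² + 0.1119² = 0.000222 + 0.545825 + 0.018036 + 0.012522 = 0.576605
B_1 = 1 / 0.576605 = 1.7343
Highest B → broadest niche (most generalist): species 3 (B = 3.70).

species 3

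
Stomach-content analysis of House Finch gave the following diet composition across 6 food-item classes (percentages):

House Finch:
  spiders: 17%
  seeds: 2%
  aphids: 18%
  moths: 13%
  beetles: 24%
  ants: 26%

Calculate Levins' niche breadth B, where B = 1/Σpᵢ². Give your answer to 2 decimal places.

4.91

Convert percentages to proportions (divide by 100).
Σpᵢ² = 0.17² + 0.02² + 0.18² + 0.13² + 0.24² + 0.26² = 0.0289 + 0.0004 + 0.0324 + 0.0169 + 0.0576 + 0.0676 = 0.2038
B = 1 / 0.2038 = 4.9068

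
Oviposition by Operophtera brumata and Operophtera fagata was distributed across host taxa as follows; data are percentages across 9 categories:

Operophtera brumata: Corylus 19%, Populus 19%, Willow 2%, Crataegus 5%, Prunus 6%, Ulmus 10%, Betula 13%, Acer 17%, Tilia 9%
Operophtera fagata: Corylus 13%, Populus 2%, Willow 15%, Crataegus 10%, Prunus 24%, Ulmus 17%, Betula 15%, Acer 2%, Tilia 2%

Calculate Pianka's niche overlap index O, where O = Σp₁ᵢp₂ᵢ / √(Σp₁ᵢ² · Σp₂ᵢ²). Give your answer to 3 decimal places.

Convert percentages to proportions (divide by 100).
Σ p₁ᵢp₂ᵢ = 0.0247 + 0.0038 + 0.0030 + 0.0050 + 0.0144 + 0.0170 + 0.0195 + 0.0034 + 0.0018 = 0.0926
Σp_1ᵢ² = 0.19² + 0.19² + 0.02² + 0.05² + 0.06² + 0.10² + 0.13² + 0.17² + 0.09² = 0.0361 + 0.0361 + 0.0004 + 0.0025 + 0.0036 + 0.0100 + 0.0169 + 0.0289 + 0.0081 = 0.1426
Σp_2ᵢ² = 0.13² + 0.02² + 0.15² + 0.10² + 0.24² + 0.17² + 0.15² + 0.02² + 0.02² = 0.0169 + 0.0004 + 0.0225 + 0.0100 + 0.0576 + 0.0289 + 0.0225 + 0.0004 + 0.0004 = 0.1596
O = 0.0926 / √(0.1426 × 0.1596) = 0.0926 / 0.150861 = 0.61381

0.614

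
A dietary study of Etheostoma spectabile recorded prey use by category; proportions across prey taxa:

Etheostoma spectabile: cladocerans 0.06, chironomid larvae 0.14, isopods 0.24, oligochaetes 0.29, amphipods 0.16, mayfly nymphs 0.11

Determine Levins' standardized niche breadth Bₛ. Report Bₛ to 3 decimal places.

Σpᵢ² = 0.06² + 0.14² + 0.24² + 0.29² + 0.16² + 0.11² = 0.0036 + 0.0196 + 0.0576 + 0.0841 + 0.0256 + 0.0121 = 0.2026
B = 1 / 0.2026 = 4.93583
Bₛ = (B − 1)/(n − 1) = (4.93583 − 1)/(6 − 1) = 3.93583/5 = 0.78717

0.787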